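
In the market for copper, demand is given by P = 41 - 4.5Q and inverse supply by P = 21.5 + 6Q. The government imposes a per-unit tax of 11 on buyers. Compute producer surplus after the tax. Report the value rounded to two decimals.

1.97

Without the tax, 41 - 4.5Q = 21.5 + 6Q so Q* = 1.8571 and P* = 32.6429.
A tax on buyers shifts demand down by 11: (41 - 11) - 4.5Q = 21.5 + 6Q, so Q_t = 0.8095. Buyers pay P_b = 37.3571; sellers receive P_s = P_b - 11 = 26.3571.
Producer surplus is the triangle above supply below P_s: (1/2)(0.8095)(26.3571 - 21.5) = 1.966.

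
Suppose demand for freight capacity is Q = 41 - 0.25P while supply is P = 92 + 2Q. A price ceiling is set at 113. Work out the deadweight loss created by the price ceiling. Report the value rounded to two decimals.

Rewriting demand in inverse form: P = 164 - 4Q.
Free-market equilibrium: 164 - 4Q = 92 + 2Q gives Q* = 12, P* = 116.
At the ceiling price 113, quantity supplied is (113 - 92)/2 = 10.5; supply is the short side, so Q = 10.5 trades at P = 113.
The lost-trades triangle has base Q* - 10.5 = 1.5 and height equal to the gap between the curves at Q = 10.5, which is 122 - 113 = 9. DWL = (1/2)(1.5)(9) = 6.75.

6.75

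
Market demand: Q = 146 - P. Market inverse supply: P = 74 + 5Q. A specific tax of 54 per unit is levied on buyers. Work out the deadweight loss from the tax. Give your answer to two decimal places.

243.00

Rewriting demand in inverse form: P = 146 - Q.
Pre-tax equilibrium: 146 - Q = 74 + 5Q gives Q* = 12, P* = 134.
A tax on buyers shifts demand down by 54: (146 - 54) - Q = 74 + 5Q, so Q_t = 3. Buyers pay P_b = 143; sellers receive P_s = P_b - 54 = 89.
The welfare triangle lost has base Q* - Q_t = 9 and height t = 54, so DWL = (1/2)(9)(54) = 243.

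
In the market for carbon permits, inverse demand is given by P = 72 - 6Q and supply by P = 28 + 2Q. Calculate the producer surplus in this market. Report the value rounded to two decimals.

Equilibrium: 72 - 6Q = 28 + 2Q, so Q* = 5.5 and P* = 39.
PS is the area between P* and the supply curve from 0 to Q*: (1/2)(5.5)(11) = 30.25.

30.25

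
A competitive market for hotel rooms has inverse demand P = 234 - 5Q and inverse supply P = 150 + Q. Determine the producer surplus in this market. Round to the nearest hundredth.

98.00

Set 234 - 5Q = 150 + Q, which gives 84 = 6Q, so Q* = 14 and P* = 234 - 5(14) = 164.
The supply curve's price intercept is 150, so PS = (1/2)(Q*)(P* - 150) = (1/2)(14)(14) = 98.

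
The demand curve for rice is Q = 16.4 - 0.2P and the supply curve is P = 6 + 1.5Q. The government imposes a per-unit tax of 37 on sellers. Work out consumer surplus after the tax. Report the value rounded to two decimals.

90.00

Rewriting demand in inverse form: P = 82 - 5Q.
Pre-tax equilibrium: 82 - 5Q = 6 + 1.5Q gives Q* = 11.6923, P* = 23.5385.
With the tax, sellers need 37 more per unit: 82 - 5Q = 6 + 1.5Q + 37, so Q_t = 6. Buyers pay P_b = 52; sellers receive P_s = P_b - 37 = 15.
Consumer surplus is the triangle under demand above P_b: (1/2)(6)(82 - 52) = 90.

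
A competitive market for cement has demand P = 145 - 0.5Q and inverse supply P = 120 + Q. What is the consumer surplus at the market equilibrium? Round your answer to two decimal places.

Equilibrium: 145 - 0.5Q = 120 + Q, so Q* = 16.6667 and P* = 136.6667.
Consumer surplus is the triangle under demand above P*: (1/2)(16.6667)(145 - 136.6667) = (1/2)(16.6667)(8.3333) = 69.4444.

69.44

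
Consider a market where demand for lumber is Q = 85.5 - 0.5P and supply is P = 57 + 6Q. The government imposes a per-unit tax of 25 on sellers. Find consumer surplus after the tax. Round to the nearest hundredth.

Rewriting demand in inverse form: P = 171 - 2Q.
Without the tax, 171 - 2Q = 57 + 6Q so Q* = 14.25 and P* = 142.5.
With the tax, sellers need 25 more per unit: 171 - 2Q = 57 + 6Q + 25, so Q_t = 11.125. Buyers pay P_b = 148.75; sellers receive P_s = P_b - 25 = 123.75.
Consumer surplus is the triangle under demand above P_b: (1/2)(11.125)(171 - 148.75) = 123.7656.

123.77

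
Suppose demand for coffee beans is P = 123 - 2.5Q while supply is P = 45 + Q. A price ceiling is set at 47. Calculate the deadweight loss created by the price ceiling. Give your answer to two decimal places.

Free-market equilibrium: 123 - 2.5Q = 45 + Q gives Q* = 22.2857, P* = 67.2857.
At P = 47, sellers supply (47 - 45)/1 = 2 while buyers want more, so the quantity traded is 2 at price 47.
At Q = 2 the demand price is 118 and the supply price is 47. Deadweight loss is the triangle between the curves from 2 to 22.2857: (1/2)(118 - 47)(22.2857 - 2) = 720.1429.

720.14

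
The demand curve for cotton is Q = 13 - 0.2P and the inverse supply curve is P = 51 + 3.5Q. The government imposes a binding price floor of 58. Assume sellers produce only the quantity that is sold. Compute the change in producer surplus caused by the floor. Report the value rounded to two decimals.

1.62

Rewriting demand in inverse form: P = 65 - 5Q.
Free-market equilibrium: 65 - 5Q = 51 + 3.5Q gives Q* = 1.6471, P* = 56.7647.
At the floor price 58, quantity demanded is (65 - 58)/5 = 1.4; demand is the short side, so Q = 1.4 trades at P = 58.
PS goes from (1/2)(1.6471)(5.7647) = 4.7474 to 6.37 (computed as (58 - 51)(1.4) - (1/2)(3.5)(1.4)^2), a change of 1.6226.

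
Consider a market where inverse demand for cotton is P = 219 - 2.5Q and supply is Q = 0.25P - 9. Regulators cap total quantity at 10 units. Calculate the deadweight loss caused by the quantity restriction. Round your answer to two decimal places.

1071.08

Rewriting supply in inverse form: P = 36 + 4Q.
Unrestricted equilibrium: Q* = (219 - 36)/(2.5 + 4) = 28.1538.
At Q = 10 the demand price is 219 - 2.5(10) = 194 and the supply price is 36 + 4(10) = 76.
DWL = (1/2)(gap between curves at 10) x (Q* - 10) = (1/2)(118)(18.1538) = 1071.0769.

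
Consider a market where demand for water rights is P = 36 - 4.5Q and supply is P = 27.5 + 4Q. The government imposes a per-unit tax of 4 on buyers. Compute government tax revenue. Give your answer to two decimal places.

Without the tax, 36 - 4.5Q = 27.5 + 4Q so Q* = 1 and P* = 31.5.
With the tax, buyers' net willingness to pay falls by 4: (36 - 4) - 4.5Q = 27.5 + 4Q, so Q_t = 0.5294. Buyers pay P_b = 33.6176; sellers receive P_s = P_b - 4 = 29.6176.
Tax revenue = t x Q_t = 4 x 0.5294 = 2.1176.

2.12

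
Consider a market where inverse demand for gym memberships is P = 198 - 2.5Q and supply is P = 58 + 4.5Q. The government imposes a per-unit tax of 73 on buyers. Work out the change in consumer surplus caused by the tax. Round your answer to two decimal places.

-385.48

Pre-tax equilibrium: 198 - 2.5Q = 58 + 4.5Q gives Q* = 20, P* = 148.
A tax on buyers shifts demand down by 73: (198 - 73) - 2.5Q = 58 + 4.5Q, so Q_t = 9.5714. Buyers pay P_b = 174.0714; sellers receive P_s = P_b - 73 = 101.0714.
Consumers lose the trapezoid between P* and P_b out to Q_t plus the triangle from Q_t to Q*: change in CS = 114.5153 - 500 = -385.4847.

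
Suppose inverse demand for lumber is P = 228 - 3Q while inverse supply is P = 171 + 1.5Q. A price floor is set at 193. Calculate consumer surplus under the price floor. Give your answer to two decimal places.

204.17

Without the control, 228 - 3Q = 171 + 1.5Q so Q* = 12.6667 and P* = 190.
At the floor price 193, quantity demanded is (228 - 193)/3 = 11.6667; demand is the short side, so Q = 11.6667 trades at P = 193.
CS is the triangle under demand above 193: (1/2)(11.6667)(228 - 193) = 204.1667.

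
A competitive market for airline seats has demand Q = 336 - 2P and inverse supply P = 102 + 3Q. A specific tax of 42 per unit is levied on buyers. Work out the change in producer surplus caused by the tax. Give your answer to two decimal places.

Rewriting demand in inverse form: P = 168 - 0.5Q.
Pre-tax equilibrium: 168 - 0.5Q = 102 + 3Q gives Q* = 18.8571, P* = 158.5714.
With the tax, buyers' net willingness to pay falls by 42: (168 - 42) - 0.5Q = 102 + 3Q, so Q_t = 6.8571. Buyers pay P_b = 164.5714; sellers receive P_s = P_b - 42 = 122.5714.
Producers lose the trapezoid between P_s and P* out to Q_t plus the triangle from Q_t to Q*: change in PS = 70.5306 - 533.3878 = -462.8571.

-462.86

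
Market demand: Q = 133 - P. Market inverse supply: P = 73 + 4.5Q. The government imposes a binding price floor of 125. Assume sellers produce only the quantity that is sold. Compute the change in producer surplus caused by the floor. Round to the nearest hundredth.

4.23

Rewriting demand in inverse form: P = 133 - Q.
Without the control, 133 - Q = 73 + 4.5Q so Q* = 10.9091 and P* = 122.0909.
At P = 125, buyers demand (133 - 125)/1 = 8 while sellers would supply more, so the quantity traded is 8 at price 125.
PS goes from (1/2)(10.9091)(49.0909) = 267.7686 to 272 (computed as (125 - 73)(8) - (1/2)(4.5)(8)^2), a change of 4.2314.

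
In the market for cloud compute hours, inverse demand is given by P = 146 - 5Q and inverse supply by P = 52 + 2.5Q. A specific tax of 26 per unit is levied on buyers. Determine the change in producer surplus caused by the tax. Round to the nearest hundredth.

-93.60

Pre-tax equilibrium: 146 - 5Q = 52 + 2.5Q gives Q* = 12.5333, P* = 83.3333.
A tax on buyers shifts demand down by 26: (146 - 26) - 5Q = 52 + 2.5Q, so Q_t = 9.0667. Buyers pay P_b = 100.6667; sellers receive P_s = P_b - 26 = 74.6667.
PS falls from (1/2)(12.5333)(31.3333) = 196.3556 to (1/2)(9.0667)(22.6667) = 102.7556, a change of -93.6.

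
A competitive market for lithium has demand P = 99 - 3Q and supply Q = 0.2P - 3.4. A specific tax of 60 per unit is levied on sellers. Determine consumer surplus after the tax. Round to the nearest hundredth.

Rewriting supply in inverse form: P = 17 + 5Q.
Pre-tax equilibrium: 99 - 3Q = 17 + 5Q gives Q* = 10.25, P* = 68.25.
A tax on sellers shifts supply up by 60: 99 - 3Q = 17 + 5Q + 60, so Q_t = 2.75. Buyers pay P_b = 90.75; sellers receive P_s = P_b - 60 = 30.75.
Consumer surplus is the triangle under demand above P_b: (1/2)(2.75)(99 - 90.75) = 11.3438.

11.34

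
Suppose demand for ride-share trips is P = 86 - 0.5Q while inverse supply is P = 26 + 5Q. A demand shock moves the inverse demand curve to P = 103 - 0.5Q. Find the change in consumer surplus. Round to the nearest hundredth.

19.25

Initial equilibrium: Q_0 = 10.9091, P_0 = 80.5455; CS_0 = (1/2)(10.9091)(5.4545) = 29.7521, PS_0 = (1/2)(10.9091)(54.5455) = 297.5207.
New equilibrium: 103 - 0.5Q = 26 + 5Q gives Q_1 = 14, P_1 = 96; CS_1 = 49, PS_1 = 490.
Change in consumer surplus = 49 - 29.7521 = 19.2479.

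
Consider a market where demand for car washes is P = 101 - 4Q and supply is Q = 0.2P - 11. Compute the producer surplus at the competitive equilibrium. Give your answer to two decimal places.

65.31

Rewriting supply in inverse form: P = 55 + 5Q.
Set 101 - 4Q = 55 + 5Q, which gives 46 = 9Q, so Q* = 5.1111 and P* = 101 - 4(5.1111) = 80.5556.
Producer surplus is the triangle above supply below P*: (1/2)(5.1111)(80.5556 - 55) = (1/2)(5.1111)(25.5556) = 65.3086.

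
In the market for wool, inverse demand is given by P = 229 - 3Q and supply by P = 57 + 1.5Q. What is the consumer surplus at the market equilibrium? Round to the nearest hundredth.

2191.41

Set 229 - 3Q = 57 + 1.5Q, which gives 172 = 4.5Q, so Q* = 38.2222 and P* = 229 - 3(38.2222) = 114.3333.
Consumer surplus is the triangle under demand above P*: (1/2)(38.2222)(229 - 114.3333) = (1/2)(38.2222)(114.6667) = 2191.4074.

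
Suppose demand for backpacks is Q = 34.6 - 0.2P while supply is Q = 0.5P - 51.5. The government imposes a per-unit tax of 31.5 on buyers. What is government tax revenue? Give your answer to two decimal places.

Rewriting demand in inverse form: P = 173 - 5Q.
Rewriting supply in inverse form: P = 103 + 2Q.
Pre-tax equilibrium: 173 - 5Q = 103 + 2Q gives Q* = 10, P* = 123.
A tax on buyers shifts demand down by 31.5: (173 - 31.5) - 5Q = 103 + 2Q, so Q_t = 5.5. Buyers pay P_b = 145.5; sellers receive P_s = P_b - 31.5 = 114.
Revenue is the tax times quantity traded: 31.5 x 5.5 = 173.25.

173.25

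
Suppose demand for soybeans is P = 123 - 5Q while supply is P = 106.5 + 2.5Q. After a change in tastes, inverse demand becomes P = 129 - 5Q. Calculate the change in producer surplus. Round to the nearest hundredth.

Initial equilibrium: Q_0 = 2.2, P_0 = 112; CS_0 = (1/2)(2.2)(11) = 12.1, PS_0 = (1/2)(2.2)(5.5) = 6.05.
New equilibrium: 129 - 5Q = 106.5 + 2.5Q gives Q_1 = 3, P_1 = 114; CS_1 = 22.5, PS_1 = 11.25.
Change in producer surplus = 11.25 - 6.05 = 5.2.

5.20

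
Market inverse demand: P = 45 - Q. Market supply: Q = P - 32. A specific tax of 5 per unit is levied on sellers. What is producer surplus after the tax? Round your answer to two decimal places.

8.00

Rewriting supply in inverse form: P = 32 + Q.
Without the tax, 45 - Q = 32 + Q so Q* = 6.5 and P* = 38.5.
With the tax, sellers need 5 more per unit: 45 - Q = 32 + Q + 5, so Q_t = 4. Buyers pay P_b = 41; sellers receive P_s = P_b - 5 = 36.
PS = (1/2)(Q_t)(P_s - 32) = (1/2)(4)(4) = 8.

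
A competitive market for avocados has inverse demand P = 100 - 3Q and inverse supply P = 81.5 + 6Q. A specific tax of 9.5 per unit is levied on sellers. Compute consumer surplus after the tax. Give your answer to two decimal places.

1.50

Pre-tax equilibrium: 100 - 3Q = 81.5 + 6Q gives Q* = 2.0556, P* = 93.8333.
A tax on sellers shifts supply up by 9.5: 100 - 3Q = 81.5 + 6Q + 9.5, so Q_t = 1. Buyers pay P_b = 97; sellers receive P_s = P_b - 9.5 = 87.5.
Consumer surplus is the triangle under demand above P_b: (1/2)(1)(100 - 97) = 1.5.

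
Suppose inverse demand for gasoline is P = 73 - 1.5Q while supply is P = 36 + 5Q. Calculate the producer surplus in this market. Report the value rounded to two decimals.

Setting demand equal to supply, 37 = 6.5Q, so Q* = 5.6923 and P* = 64.4615.
PS is the area between P* and the supply curve from 0 to Q*: (1/2)(5.6923)(28.4615) = 81.0059.

81.01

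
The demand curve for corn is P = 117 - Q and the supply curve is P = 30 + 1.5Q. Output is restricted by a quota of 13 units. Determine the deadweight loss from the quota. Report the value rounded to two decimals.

594.05

Unrestricted equilibrium: Q* = (117 - 30)/(1 + 1.5) = 34.8.
At Q = 13 the demand price is 117 - (13) = 104 and the supply price is 30 + 1.5(13) = 49.5.
Deadweight loss is the triangle between the curves from 13 to 34.8: (1/2)(104 - 49.5)(34.8 - 13) = 594.05.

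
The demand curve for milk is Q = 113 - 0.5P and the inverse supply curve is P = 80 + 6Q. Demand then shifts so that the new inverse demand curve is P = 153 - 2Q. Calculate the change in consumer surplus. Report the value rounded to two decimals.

Rewriting demand in inverse form: P = 226 - 2Q.
Initial equilibrium: Q_0 = 18.25, P_0 = 189.5; CS_0 = (1/2)(18.25)(36.5) = 333.0625, PS_0 = (1/2)(18.25)(109.5) = 999.1875.
New equilibrium: 153 - 2Q = 80 + 6Q gives Q_1 = 9.125, P_1 = 134.75; CS_1 = 83.2656, PS_1 = 249.7969.
Change in consumer surplus = 83.2656 - 333.0625 = -249.7969.

-249.80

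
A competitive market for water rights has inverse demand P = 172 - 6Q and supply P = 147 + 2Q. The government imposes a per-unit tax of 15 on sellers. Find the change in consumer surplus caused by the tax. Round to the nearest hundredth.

-24.61

Without the tax, 172 - 6Q = 147 + 2Q so Q* = 3.125 and P* = 153.25.
A tax on sellers shifts supply up by 15: 172 - 6Q = 147 + 2Q + 15, so Q_t = 1.25. Buyers pay P_b = 164.5; sellers receive P_s = P_b - 15 = 149.5.
CS falls from (1/2)(3.125)(18.75) = 29.2969 to (1/2)(1.25)(7.5) = 4.6875, a change of -24.6094.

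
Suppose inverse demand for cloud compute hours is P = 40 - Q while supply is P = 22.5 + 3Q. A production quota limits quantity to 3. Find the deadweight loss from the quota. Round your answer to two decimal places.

3.78

Without the quota, 40 - Q = 22.5 + 3Q gives Q* = 4.375.
At Q = 3 the demand price is 40 - (3) = 37 and the supply price is 22.5 + 3(3) = 31.5.
DWL = (1/2)(gap between curves at 3) x (Q* - 3) = (1/2)(5.5)(1.375) = 3.7812.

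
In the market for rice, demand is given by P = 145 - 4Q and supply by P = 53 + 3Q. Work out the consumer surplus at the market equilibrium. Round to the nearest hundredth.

345.47

Set 145 - 4Q = 53 + 3Q, which gives 92 = 7Q, so Q* = 13.1429 and P* = 145 - 4(13.1429) = 92.4286.
The demand choke price is 145, so CS = (1/2)(Q*)(145 - P*) = (1/2)(13.1429)(52.5714) = 345.4694.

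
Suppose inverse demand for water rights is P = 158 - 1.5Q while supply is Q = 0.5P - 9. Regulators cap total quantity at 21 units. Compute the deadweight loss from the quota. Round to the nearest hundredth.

631.75

Rewriting supply in inverse form: P = 18 + 2Q.
Without the quota, 158 - 1.5Q = 18 + 2Q gives Q* = 40.
At Q = 21 the demand price is 158 - 1.5(21) = 126.5 and the supply price is 18 + 2(21) = 60.
Deadweight loss is the triangle between the curves from 21 to 40: (1/2)(126.5 - 60)(40 - 21) = 631.75.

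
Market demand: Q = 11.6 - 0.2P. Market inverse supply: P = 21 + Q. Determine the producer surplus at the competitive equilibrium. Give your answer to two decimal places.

19.01

Rewriting demand in inverse form: P = 58 - 5Q.
Set 58 - 5Q = 21 + Q, which gives 37 = 6Q, so Q* = 6.1667 and P* = 58 - 5(6.1667) = 27.1667.
Producer surplus is the triangle above supply below P*: (1/2)(6.1667)(27.1667 - 21) = (1/2)(6.1667)(6.1667) = 19.0139.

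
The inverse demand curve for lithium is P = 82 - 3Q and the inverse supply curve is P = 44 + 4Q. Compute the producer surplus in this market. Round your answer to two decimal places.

Set 82 - 3Q = 44 + 4Q, which gives 38 = 7Q, so Q* = 5.4286 and P* = 82 - 3(5.4286) = 65.7143.
PS is the area between P* and the supply curve from 0 to Q*: (1/2)(5.4286)(21.7143) = 58.9388.

58.94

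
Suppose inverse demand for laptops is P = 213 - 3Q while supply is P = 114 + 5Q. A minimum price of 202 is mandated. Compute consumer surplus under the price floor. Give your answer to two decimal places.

20.17

Without the control, 213 - 3Q = 114 + 5Q so Q* = 12.375 and P* = 175.875.
At the floor price 202, quantity demanded is (213 - 202)/3 = 3.6667; demand is the short side, so Q = 3.6667 trades at P = 202.
CS is the triangle under demand above 202: (1/2)(3.6667)(213 - 202) = 20.1667.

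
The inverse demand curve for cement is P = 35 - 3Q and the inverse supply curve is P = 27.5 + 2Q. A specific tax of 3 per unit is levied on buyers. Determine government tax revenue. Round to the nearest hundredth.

2.70

Pre-tax equilibrium: 35 - 3Q = 27.5 + 2Q gives Q* = 1.5, P* = 30.5.
With the tax, buyers' net willingness to pay falls by 3: (35 - 3) - 3Q = 27.5 + 2Q, so Q_t = 0.9. Buyers pay P_b = 32.3; sellers receive P_s = P_b - 3 = 29.3.
Revenue is the tax times quantity traded: 3 x 0.9 = 2.7.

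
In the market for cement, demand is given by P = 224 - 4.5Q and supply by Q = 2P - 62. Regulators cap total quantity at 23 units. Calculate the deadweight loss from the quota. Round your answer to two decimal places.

Rewriting supply in inverse form: P = 31 + 0.5Q.
Unrestricted equilibrium: Q* = (224 - 31)/(4.5 + 0.5) = 38.6.
At Q = 23 the demand price is 224 - 4.5(23) = 120.5 and the supply price is 31 + 0.5(23) = 42.5.
Deadweight loss is the triangle between the curves from 23 to 38.6: (1/2)(120.5 - 42.5)(38.6 - 23) = 608.4.

608.40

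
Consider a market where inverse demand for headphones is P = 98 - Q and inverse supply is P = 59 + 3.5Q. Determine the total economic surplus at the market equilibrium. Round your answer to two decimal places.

169.00

Set 98 - Q = 59 + 3.5Q, which gives 39 = 4.5Q, so Q* = 8.6667 and P* = 98 - (8.6667) = 89.3333.
Total surplus is the full triangle between the curves from 0 to Q*: (1/2)(8.6667)(98 - 59) = 169.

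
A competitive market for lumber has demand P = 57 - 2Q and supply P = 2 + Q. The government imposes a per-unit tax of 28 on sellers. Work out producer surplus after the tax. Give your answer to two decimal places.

40.50

Pre-tax equilibrium: 57 - 2Q = 2 + Q gives Q* = 18.3333, P* = 20.3333.
A tax on sellers shifts supply up by 28: 57 - 2Q = 2 + Q + 28, so Q_t = 9. Buyers pay P_b = 39; sellers receive P_s = P_b - 28 = 11.
PS = (1/2)(Q_t)(P_s - 2) = (1/2)(9)(9) = 40.5.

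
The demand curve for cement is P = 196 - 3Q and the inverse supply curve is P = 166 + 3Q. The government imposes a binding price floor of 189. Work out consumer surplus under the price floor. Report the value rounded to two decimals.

8.17

Without the control, 196 - 3Q = 166 + 3Q so Q* = 5 and P* = 181.
At the floor price 189, quantity demanded is (196 - 189)/3 = 2.3333; demand is the short side, so Q = 2.3333 trades at P = 189.
CS is the triangle under demand above 189: (1/2)(2.3333)(196 - 189) = 8.1667.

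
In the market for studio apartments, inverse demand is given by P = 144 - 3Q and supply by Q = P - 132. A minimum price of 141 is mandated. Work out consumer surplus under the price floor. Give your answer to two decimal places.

1.50

Rewriting supply in inverse form: P = 132 + Q.
Without the control, 144 - 3Q = 132 + Q so Q* = 3 and P* = 135.
At the floor price 141, quantity demanded is (144 - 141)/3 = 1; demand is the short side, so Q = 1 trades at P = 141.
CS is the triangle under demand above 141: (1/2)(1)(144 - 141) = 1.5.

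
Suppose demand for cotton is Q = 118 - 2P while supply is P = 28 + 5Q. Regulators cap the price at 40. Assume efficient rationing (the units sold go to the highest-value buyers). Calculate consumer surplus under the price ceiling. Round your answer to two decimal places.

44.16

Rewriting demand in inverse form: P = 59 - 0.5Q.
Without the control, 59 - 0.5Q = 28 + 5Q so Q* = 5.6364 and P* = 56.1818.
At P = 40, sellers supply (40 - 28)/5 = 2.4 while buyers want more, so the quantity traded is 2.4 at price 40.
The demand price at Q = 2.4 is 57.8. CS is the trapezoid between demand and 40 over [0, 2.4]: (1/2)[(59 - 40) + (57.8 - 40)](2.4) = 44.16.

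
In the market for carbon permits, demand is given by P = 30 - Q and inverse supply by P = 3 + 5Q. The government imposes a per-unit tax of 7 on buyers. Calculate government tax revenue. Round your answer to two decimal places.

23.33

Pre-tax equilibrium: 30 - Q = 3 + 5Q gives Q* = 4.5, P* = 25.5.
A tax on buyers shifts demand down by 7: (30 - 7) - Q = 3 + 5Q, so Q_t = 3.3333. Buyers pay P_b = 26.6667; sellers receive P_s = P_b - 7 = 19.6667.
Revenue is the tax times quantity traded: 7 x 3.3333 = 23.3333.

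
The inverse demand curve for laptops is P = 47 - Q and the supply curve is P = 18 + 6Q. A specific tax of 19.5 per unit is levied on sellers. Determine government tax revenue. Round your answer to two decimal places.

26.46

Pre-tax equilibrium: 47 - Q = 18 + 6Q gives Q* = 4.1429, P* = 42.8571.
With the tax, sellers need 19.5 more per unit: 47 - Q = 18 + 6Q + 19.5, so Q_t = 1.3571. Buyers pay P_b = 45.6429; sellers receive P_s = P_b - 19.5 = 26.1429.
Revenue is the tax times quantity traded: 19.5 x 1.3571 = 26.4643.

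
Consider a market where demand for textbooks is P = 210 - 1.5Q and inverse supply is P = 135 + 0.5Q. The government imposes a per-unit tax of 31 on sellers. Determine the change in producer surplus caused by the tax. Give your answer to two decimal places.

-230.56

Pre-tax equilibrium: 210 - 1.5Q = 135 + 0.5Q gives Q* = 37.5, P* = 153.75.
A tax on sellers shifts supply up by 31: 210 - 1.5Q = 135 + 0.5Q + 31, so Q_t = 22. Buyers pay P_b = 177; sellers receive P_s = P_b - 31 = 146.
Producers lose the trapezoid between P_s and P* out to Q_t plus the triangle from Q_t to Q*: change in PS = 121 - 351.5625 = -230.5625.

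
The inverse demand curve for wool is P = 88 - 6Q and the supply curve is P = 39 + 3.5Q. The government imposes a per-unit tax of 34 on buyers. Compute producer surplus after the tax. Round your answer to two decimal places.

Pre-tax equilibrium: 88 - 6Q = 39 + 3.5Q gives Q* = 5.1579, P* = 57.0526.
A tax on buyers shifts demand down by 34: (88 - 34) - 6Q = 39 + 3.5Q, so Q_t = 1.5789. Buyers pay P_b = 78.5263; sellers receive P_s = P_b - 34 = 44.5263.
PS = (1/2)(Q_t)(P_s - 39) = (1/2)(1.5789)(5.5263) = 4.3629.

4.36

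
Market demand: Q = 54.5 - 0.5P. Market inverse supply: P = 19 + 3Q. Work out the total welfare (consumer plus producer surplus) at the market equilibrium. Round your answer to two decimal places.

Rewriting demand in inverse form: P = 109 - 2Q.
Equilibrium: 109 - 2Q = 19 + 3Q, so Q* = 18 and P* = 73.
Total surplus is the full triangle between the curves from 0 to Q*: (1/2)(18)(109 - 19) = 810.

810.00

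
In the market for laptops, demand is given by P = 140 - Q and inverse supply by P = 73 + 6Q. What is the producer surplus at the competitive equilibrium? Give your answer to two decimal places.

274.84

Equilibrium: 140 - Q = 73 + 6Q, so Q* = 9.5714 and P* = 130.4286.
Producer surplus is the triangle above supply below P*: (1/2)(9.5714)(130.4286 - 73) = (1/2)(9.5714)(57.4286) = 274.8367.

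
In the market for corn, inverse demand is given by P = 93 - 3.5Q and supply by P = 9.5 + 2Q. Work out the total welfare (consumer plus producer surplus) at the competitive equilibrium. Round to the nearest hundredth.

633.84

Set 93 - 3.5Q = 9.5 + 2Q, which gives 83.5 = 5.5Q, so Q* = 15.1818 and P* = 93 - 3.5(15.1818) = 39.8636.
Total surplus is the full triangle between the curves from 0 to Q*: (1/2)(15.1818)(93 - 9.5) = 633.8409.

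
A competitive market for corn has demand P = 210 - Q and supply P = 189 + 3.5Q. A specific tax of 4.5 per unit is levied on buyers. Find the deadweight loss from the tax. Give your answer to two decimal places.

2.25

Pre-tax equilibrium: 210 - Q = 189 + 3.5Q gives Q* = 4.6667, P* = 205.3333.
A tax on buyers shifts demand down by 4.5: (210 - 4.5) - Q = 189 + 3.5Q, so Q_t = 3.6667. Buyers pay P_b = 206.3333; sellers receive P_s = P_b - 4.5 = 201.8333.
The welfare triangle lost has base Q* - Q_t = 1 and height t = 4.5, so DWL = (1/2)(1)(4.5) = 2.25.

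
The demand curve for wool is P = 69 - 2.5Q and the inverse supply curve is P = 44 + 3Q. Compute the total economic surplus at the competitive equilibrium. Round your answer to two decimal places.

56.82

Setting demand equal to supply, 25 = 5.5Q, so Q* = 4.5455 and P* = 57.6364.
Total surplus is the full triangle between the curves from 0 to Q*: (1/2)(4.5455)(69 - 44) = 56.8182.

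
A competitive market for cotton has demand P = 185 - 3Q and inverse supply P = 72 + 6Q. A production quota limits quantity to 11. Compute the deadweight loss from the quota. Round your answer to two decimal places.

10.89

Unrestricted equilibrium: Q* = (185 - 72)/(3 + 6) = 12.5556.
At Q = 11 the demand price is 185 - 3(11) = 152 and the supply price is 72 + 6(11) = 138.
DWL = (1/2)(gap between curves at 11) x (Q* - 11) = (1/2)(14)(1.5556) = 10.8889.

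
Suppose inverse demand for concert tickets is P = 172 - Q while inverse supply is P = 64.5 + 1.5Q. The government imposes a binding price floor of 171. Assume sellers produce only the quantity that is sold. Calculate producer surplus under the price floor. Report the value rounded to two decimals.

Without the control, 172 - Q = 64.5 + 1.5Q so Q* = 43 and P* = 129.
At the floor price 171, quantity demanded is (172 - 171)/1 = 1; demand is the short side, so Q = 1 trades at P = 171.
The supply price at Q = 1 is 66. PS is the trapezoid between 171 and supply over [0, 1]: (1/2)[(171 - 64.5) + (171 - 66)](1) = 105.75.

105.75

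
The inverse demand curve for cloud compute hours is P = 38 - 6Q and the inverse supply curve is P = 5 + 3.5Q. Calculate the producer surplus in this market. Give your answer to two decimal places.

Set 38 - 6Q = 5 + 3.5Q, which gives 33 = 9.5Q, so Q* = 3.4737 and P* = 38 - 6(3.4737) = 17.1579.
Producer surplus is the triangle above supply below P*: (1/2)(3.4737)(17.1579 - 5) = (1/2)(3.4737)(12.1579) = 21.1163.

21.12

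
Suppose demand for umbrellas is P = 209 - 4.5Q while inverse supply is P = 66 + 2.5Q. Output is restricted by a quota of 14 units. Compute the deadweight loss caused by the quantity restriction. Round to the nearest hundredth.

144.64

Unrestricted equilibrium: Q* = (209 - 66)/(4.5 + 2.5) = 20.4286.
At Q = 14 the demand price is 209 - 4.5(14) = 146 and the supply price is 66 + 2.5(14) = 101.
DWL = (1/2)(gap between curves at 14) x (Q* - 14) = (1/2)(45)(6.4286) = 144.6429.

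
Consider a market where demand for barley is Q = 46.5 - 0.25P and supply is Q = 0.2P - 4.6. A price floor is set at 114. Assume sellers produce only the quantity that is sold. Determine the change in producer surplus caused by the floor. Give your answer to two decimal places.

Rewriting demand in inverse form: P = 186 - 4Q.
Rewriting supply in inverse form: P = 23 + 5Q.
Free-market equilibrium: 186 - 4Q = 23 + 5Q gives Q* = 18.1111, P* = 113.5556.
At the floor price 114, quantity demanded is (186 - 114)/4 = 18; demand is the short side, so Q = 18 trades at P = 114.
PS goes from (1/2)(18.1111)(90.5556) = 820.0309 to 828 (computed as (114 - 23)(18) - (1/2)(5)(18)^2), a change of 7.9691.

7.97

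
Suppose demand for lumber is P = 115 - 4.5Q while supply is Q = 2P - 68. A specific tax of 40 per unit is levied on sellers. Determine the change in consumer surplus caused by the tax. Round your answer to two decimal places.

-439.20

Rewriting supply in inverse form: P = 34 + 0.5Q.
Without the tax, 115 - 4.5Q = 34 + 0.5Q so Q* = 16.2 and P* = 42.1.
A tax on sellers shifts supply up by 40: 115 - 4.5Q = 34 + 0.5Q + 40, so Q_t = 8.2. Buyers pay P_b = 78.1; sellers receive P_s = P_b - 40 = 38.1.
Consumers lose the trapezoid between P* and P_b out to Q_t plus the triangle from Q_t to Q*: change in CS = 151.29 - 590.49 = -439.2.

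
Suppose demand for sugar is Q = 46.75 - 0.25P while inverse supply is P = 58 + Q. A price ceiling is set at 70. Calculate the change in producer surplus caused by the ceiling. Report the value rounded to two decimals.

-260.82

Rewriting demand in inverse form: P = 187 - 4Q.
Without the control, 187 - 4Q = 58 + Q so Q* = 25.8 and P* = 83.8.
At P = 70, sellers supply (70 - 58)/1 = 12 while buyers want more, so the quantity traded is 12 at price 70.
PS goes from (1/2)(25.8)(25.8) = 332.82 to 72 (computed as (70 - 58)(12) - (1/2)(1)(12)^2), a change of -260.82.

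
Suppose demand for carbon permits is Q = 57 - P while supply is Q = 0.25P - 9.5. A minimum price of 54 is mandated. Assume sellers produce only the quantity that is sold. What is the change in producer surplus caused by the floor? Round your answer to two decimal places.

1.12

Rewriting demand in inverse form: P = 57 - Q.
Rewriting supply in inverse form: P = 38 + 4Q.
Without the control, 57 - Q = 38 + 4Q so Q* = 3.8 and P* = 53.2.
At the floor price 54, quantity demanded is (57 - 54)/1 = 3; demand is the short side, so Q = 3 trades at P = 54.
PS goes from (1/2)(3.8)(15.2) = 28.88 to 30 (computed as (54 - 38)(3) - (1/2)(4)(3)^2), a change of 1.12.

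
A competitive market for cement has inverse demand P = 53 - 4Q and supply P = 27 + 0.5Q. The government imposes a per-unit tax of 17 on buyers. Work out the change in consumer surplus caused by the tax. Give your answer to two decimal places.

Without the tax, 53 - 4Q = 27 + 0.5Q so Q* = 5.7778 and P* = 29.8889.
With the tax, buyers' net willingness to pay falls by 17: (53 - 17) - 4Q = 27 + 0.5Q, so Q_t = 2. Buyers pay P_b = 45; sellers receive P_s = P_b - 17 = 28.
CS falls from (1/2)(5.7778)(23.1111) = 66.7654 to (1/2)(2)(8) = 8, a change of -58.7654.

-58.77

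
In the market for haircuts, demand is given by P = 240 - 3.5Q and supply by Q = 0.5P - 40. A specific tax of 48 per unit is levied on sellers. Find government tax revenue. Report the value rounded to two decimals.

Rewriting supply in inverse form: P = 80 + 2Q.
Pre-tax equilibrium: 240 - 3.5Q = 80 + 2Q gives Q* = 29.0909, P* = 138.1818.
A tax on sellers shifts supply up by 48: 240 - 3.5Q = 80 + 2Q + 48, so Q_t = 20.3636. Buyers pay P_b = 168.7273; sellers receive P_s = P_b - 48 = 120.7273.
Tax revenue = t x Q_t = 48 x 20.3636 = 977.4545.

977.45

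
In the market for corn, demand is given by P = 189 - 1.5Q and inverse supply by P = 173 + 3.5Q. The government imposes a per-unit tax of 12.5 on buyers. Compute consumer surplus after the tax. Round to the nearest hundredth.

0.37

Without the tax, 189 - 1.5Q = 173 + 3.5Q so Q* = 3.2 and P* = 184.2.
With the tax, buyers' net willingness to pay falls by 12.5: (189 - 12.5) - 1.5Q = 173 + 3.5Q, so Q_t = 0.7. Buyers pay P_b = 187.95; sellers receive P_s = P_b - 12.5 = 175.45.
Consumer surplus is the triangle under demand above P_b: (1/2)(0.7)(189 - 187.95) = 0.3675.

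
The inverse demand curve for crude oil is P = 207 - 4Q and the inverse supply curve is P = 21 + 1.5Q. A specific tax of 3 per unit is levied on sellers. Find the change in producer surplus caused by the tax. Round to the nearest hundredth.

Pre-tax equilibrium: 207 - 4Q = 21 + 1.5Q gives Q* = 33.8182, P* = 71.7273.
A tax on sellers shifts supply up by 3: 207 - 4Q = 21 + 1.5Q + 3, so Q_t = 33.2727. Buyers pay P_b = 73.9091; sellers receive P_s = P_b - 3 = 70.9091.
Producers lose the trapezoid between P_s and P* out to Q_t plus the triangle from Q_t to Q*: change in PS = 830.3058 - 857.7521 = -27.4463.

-27.45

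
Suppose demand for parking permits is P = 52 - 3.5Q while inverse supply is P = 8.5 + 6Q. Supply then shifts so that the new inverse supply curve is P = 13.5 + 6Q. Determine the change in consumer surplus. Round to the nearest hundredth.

Initial equilibrium: Q_0 = 4.5789, P_0 = 35.9737; CS_0 = (1/2)(4.5789)(16.0263) = 36.6918, PS_0 = (1/2)(4.5789)(27.4737) = 62.9003.
New equilibrium: 52 - 3.5Q = 13.5 + 6Q gives Q_1 = 4.0526, P_1 = 37.8158; CS_1 = 28.7417, PS_1 = 49.2715.
Change in consumer surplus = 28.7417 - 36.6918 = -7.9501.

-7.95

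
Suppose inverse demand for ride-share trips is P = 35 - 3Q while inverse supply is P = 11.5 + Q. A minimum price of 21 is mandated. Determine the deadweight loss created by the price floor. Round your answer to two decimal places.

Free-market equilibrium: 35 - 3Q = 11.5 + Q gives Q* = 5.875, P* = 17.375.
At the floor price 21, quantity demanded is (35 - 21)/3 = 4.6667; demand is the short side, so Q = 4.6667 trades at P = 21.
The lost-trades triangle has base Q* - 4.6667 = 1.2083 and height equal to the gap between the curves at Q = 4.6667, which is 21 - 16.1667 = 4.8333. DWL = (1/2)(1.2083)(4.8333) = 2.9201.

2.92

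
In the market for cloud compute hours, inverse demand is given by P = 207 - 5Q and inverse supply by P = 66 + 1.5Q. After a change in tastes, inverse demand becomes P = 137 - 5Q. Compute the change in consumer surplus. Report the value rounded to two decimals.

-878.11

Initial equilibrium: Q_0 = 21.6923, P_0 = 98.5385; CS_0 = (1/2)(21.6923)(108.4615) = 1176.3905, PS_0 = (1/2)(21.6923)(32.5385) = 352.9172.
New equilibrium: 137 - 5Q = 66 + 1.5Q gives Q_1 = 10.9231, P_1 = 82.3846; CS_1 = 298.284, PS_1 = 89.4852.
Change in consumer surplus = 298.284 - 1176.3905 = -878.1065.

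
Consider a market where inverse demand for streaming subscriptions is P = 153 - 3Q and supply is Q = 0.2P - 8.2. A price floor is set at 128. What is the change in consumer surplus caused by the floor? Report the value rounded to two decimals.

-189.83

Rewriting supply in inverse form: P = 41 + 5Q.
Free-market equilibrium: 153 - 3Q = 41 + 5Q gives Q* = 14, P* = 111.
At P = 128, buyers demand (153 - 128)/3 = 8.3333 while sellers would supply more, so the quantity traded is 8.3333 at price 128.
CS goes from (1/2)(14)(42) = 294 to 104.1667 (computed as (153 - 128)(8.3333) - (1/2)(3)(8.3333)^2), a change of -189.8333.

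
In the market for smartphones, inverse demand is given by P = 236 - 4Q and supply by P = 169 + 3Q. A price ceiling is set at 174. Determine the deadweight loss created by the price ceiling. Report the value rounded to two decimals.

218.70

Free-market equilibrium: 236 - 4Q = 169 + 3Q gives Q* = 9.5714, P* = 197.7143.
At P = 174, sellers supply (174 - 169)/3 = 1.6667 while buyers want more, so the quantity traded is 1.6667 at price 174.
At Q = 1.6667 the demand price is 229.3333 and the supply price is 174. Deadweight loss is the triangle between the curves from 1.6667 to 9.5714: (1/2)(229.3333 - 174)(9.5714 - 1.6667) = 218.6984.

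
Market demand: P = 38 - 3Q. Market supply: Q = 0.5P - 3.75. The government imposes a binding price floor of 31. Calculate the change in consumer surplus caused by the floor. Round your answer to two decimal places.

-47.65

Rewriting supply in inverse form: P = 7.5 + 2Q.
Free-market equilibrium: 38 - 3Q = 7.5 + 2Q gives Q* = 6.1, P* = 19.7.
At P = 31, buyers demand (38 - 31)/3 = 2.3333 while sellers would supply more, so the quantity traded is 2.3333 at price 31.
CS goes from (1/2)(6.1)(18.3) = 55.815 to 8.1667 (computed as (38 - 31)(2.3333) - (1/2)(3)(2.3333)^2), a change of -47.6483.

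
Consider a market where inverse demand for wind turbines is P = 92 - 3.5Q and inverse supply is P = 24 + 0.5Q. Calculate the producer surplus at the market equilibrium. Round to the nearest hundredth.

Set 92 - 3.5Q = 24 + 0.5Q, which gives 68 = 4Q, so Q* = 17 and P* = 92 - 3.5(17) = 32.5.
Producer surplus is the triangle above supply below P*: (1/2)(17)(32.5 - 24) = (1/2)(17)(8.5) = 72.25.

72.25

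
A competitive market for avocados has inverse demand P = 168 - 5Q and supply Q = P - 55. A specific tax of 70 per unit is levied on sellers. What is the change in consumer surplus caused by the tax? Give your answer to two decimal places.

Rewriting supply in inverse form: P = 55 + Q.
Without the tax, 168 - 5Q = 55 + Q so Q* = 18.8333 and P* = 73.8333.
With the tax, sellers need 70 more per unit: 168 - 5Q = 55 + Q + 70, so Q_t = 7.1667. Buyers pay P_b = 132.1667; sellers receive P_s = P_b - 70 = 62.1667.
CS falls from (1/2)(18.8333)(94.1667) = 886.7361 to (1/2)(7.1667)(35.8333) = 128.4028, a change of -758.3333.

-758.33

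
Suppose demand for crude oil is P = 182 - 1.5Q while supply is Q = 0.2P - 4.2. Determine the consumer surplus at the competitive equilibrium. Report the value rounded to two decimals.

460.14

Rewriting supply in inverse form: P = 21 + 5Q.
Setting demand equal to supply, 161 = 6.5Q, so Q* = 24.7692 and P* = 144.8462.
CS is the area between the demand curve and P* from 0 to Q*: (1/2)(24.7692)(37.1538) = 460.1361.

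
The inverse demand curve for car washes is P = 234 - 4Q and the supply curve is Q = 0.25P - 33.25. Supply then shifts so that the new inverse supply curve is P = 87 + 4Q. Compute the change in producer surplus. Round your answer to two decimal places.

Rewriting supply in inverse form: P = 133 + 4Q.
Initial equilibrium: Q_0 = 12.625, P_0 = 183.5; CS_0 = (1/2)(12.625)(50.5) = 318.7812, PS_0 = (1/2)(12.625)(50.5) = 318.7812.
New equilibrium: 234 - 4Q = 87 + 4Q gives Q_1 = 18.375, P_1 = 160.5; CS_1 = 675.2812, PS_1 = 675.2812.
Change in producer surplus = 675.2812 - 318.7812 = 356.5.

356.50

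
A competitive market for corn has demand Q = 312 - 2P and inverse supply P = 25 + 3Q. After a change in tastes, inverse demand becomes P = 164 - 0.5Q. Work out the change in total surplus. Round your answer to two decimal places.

308.57

Rewriting demand in inverse form: P = 156 - 0.5Q.
Initial equilibrium: Q_0 = 37.4286, P_0 = 137.2857; CS_0 = (1/2)(37.4286)(18.7143) = 350.2245, PS_0 = (1/2)(37.4286)(112.2857) = 2101.3469.
New equilibrium: 164 - 0.5Q = 25 + 3Q gives Q_1 = 39.7143, P_1 = 144.1429; CS_1 = 394.3061, PS_1 = 2365.8367.
Change in total surplus = (394.3061 + 2365.8367) - (350.2245 + 2101.3469) = 308.5714.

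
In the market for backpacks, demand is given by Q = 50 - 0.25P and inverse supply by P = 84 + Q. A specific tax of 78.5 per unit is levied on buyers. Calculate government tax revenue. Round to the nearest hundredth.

Rewriting demand in inverse form: P = 200 - 4Q.
Without the tax, 200 - 4Q = 84 + Q so Q* = 23.2 and P* = 107.2.
A tax on buyers shifts demand down by 78.5: (200 - 78.5) - 4Q = 84 + Q, so Q_t = 7.5. Buyers pay P_b = 170; sellers receive P_s = P_b - 78.5 = 91.5.
Tax revenue = t x Q_t = 78.5 x 7.5 = 588.75.

588.75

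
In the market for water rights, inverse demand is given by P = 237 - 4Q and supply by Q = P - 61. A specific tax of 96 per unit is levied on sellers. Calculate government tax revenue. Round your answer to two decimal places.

Rewriting supply in inverse form: P = 61 + Q.
Without the tax, 237 - 4Q = 61 + Q so Q* = 35.2 and P* = 96.2.
With the tax, sellers need 96 more per unit: 237 - 4Q = 61 + Q + 96, so Q_t = 16. Buyers pay P_b = 173; sellers receive P_s = P_b - 96 = 77.
Revenue is the tax times quantity traded: 96 x 16 = 1536.

1536.00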